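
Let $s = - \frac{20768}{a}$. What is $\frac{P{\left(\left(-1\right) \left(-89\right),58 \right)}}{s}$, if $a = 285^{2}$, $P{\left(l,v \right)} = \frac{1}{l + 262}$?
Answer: $- \frac{9025}{809952} \approx -0.011143$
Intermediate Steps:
$P{\left(l,v \right)} = \frac{1}{262 + l}$
$a = 81225$
$s = - \frac{20768}{81225} \approx -0.25568$
$\frac{P{\left(\left(-1\right) \left(-89\right),58 \right)}}{s} = \frac{1}{\left(262 - -89\right) \left(- \frac{20768}{81225}\right)} = \frac{1}{262 + 89} \left(- \frac{81225}{20768}\right) = \frac{1}{351} \left(- \frac{81225}{20768}\right) = - \frac{9025}{809952}$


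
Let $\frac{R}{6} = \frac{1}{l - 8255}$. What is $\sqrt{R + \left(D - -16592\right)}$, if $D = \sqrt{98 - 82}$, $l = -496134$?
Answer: $\frac{\sqrt{4222159535048982}}{504389} \approx 128.83$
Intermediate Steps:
$D = 4$ ($D = \sqrt{16} = 4$)
$R = - \frac{6}{504389}$ ($R = \frac{6}{-496134 - 8255} = \frac{6}{-504389} = 6 \left(- \frac{1}{504389}\right) = - \frac{6}{504389} \approx -1.1896 \cdot 10^{-5}$)
$\sqrt{R + \left(D - -16592\right)} = \sqrt{- \frac{6}{504389} + \left(4 - -16592\right)} = \sqrt{- \frac{6}{504389} + \left(4 + 16592\right)} = \sqrt{- \frac{6}{504389} + 16596} = \sqrt{\frac{8370839838}{504389}} = \frac{\sqrt{4222159535048982}}{504389}$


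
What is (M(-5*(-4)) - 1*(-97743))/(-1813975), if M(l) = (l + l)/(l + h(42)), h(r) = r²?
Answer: -21796694/404516425 ≈ -0.053883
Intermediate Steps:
M(l) = 2*l/(1764 + l) (M(l) = (l + l)/(l + 42²) = (2*l)/(l + 1764) = (2*l)/(1764 + l) = 2*l/(1764 + l))
(M(-5*(-4)) - 1*(-97743))/(-1813975) = (2*(-5*(-4))/(1764 - 5*(-4)) - 1*(-97743))/(-1813975) = (2*20/(1764 + 20) + 97743)*(-1/1813975) = (2*20/1784 + 97743)*(-1/1813975) = (2*20*(1/1784) + 97743)*(-1/1813975) = (5/223 + 97743)*(-1/1813975) = (21796694/223)*(-1/1813975) = -21796694/404516425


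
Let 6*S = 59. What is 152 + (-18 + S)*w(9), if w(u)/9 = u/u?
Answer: 157/2 ≈ 78.500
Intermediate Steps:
S = 59/6 (S = (⅙)*59 = 59/6 ≈ 9.8333)
w(u) = 9 (w(u) = 9*(u/u) = 9*1 = 9)
152 + (-18 + S)*w(9) = 152 + (-18 + 59/6)*9 = 152 - 49/6*9 = 152 - 147/2 = 157/2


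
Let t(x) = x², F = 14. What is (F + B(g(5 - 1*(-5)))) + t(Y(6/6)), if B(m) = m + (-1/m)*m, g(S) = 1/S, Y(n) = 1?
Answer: 141/10 ≈ 14.100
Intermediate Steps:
B(m) = -1 + m (B(m) = m - 1 = -1 + m)
(F + B(g(5 - 1*(-5)))) + t(Y(6/6)) = (14 + (-1 + 1/(5 - 1*(-5)))) + 1² = (14 + (-1 + 1/(5 + 5))) + 1 = (14 + (-1 + 1/10)) + 1 = (14 + (-1 + ⅒)) + 1 = (14 - 9/10) + 1 = 131/10 + 1 = 141/10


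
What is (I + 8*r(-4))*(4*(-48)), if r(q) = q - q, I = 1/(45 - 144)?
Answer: 64/33 ≈ 1.9394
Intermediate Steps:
I = -1/99 (I = 1/(-99) = -1/99 ≈ -0.010101)
r(q) = 0
(I + 8*r(-4))*(4*(-48)) = (-1/99 + 8*0)*(4*(-48)) = (-1/99 + 0)*(-192) = -1/99*(-192) = 64/33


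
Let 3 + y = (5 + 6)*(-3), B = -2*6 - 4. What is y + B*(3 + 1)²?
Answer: -292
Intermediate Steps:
B = -16 (B = -12 - 4 = -16)
y = -36 (y = -3 + (5 + 6)*(-3) = -3 + 11*(-3) = -3 - 33 = -36)
y + B*(3 + 1)² = -36 - 16*(3 + 1)² = -36 - 16*4² = -36 - 16*16 = -36 - 256 = -292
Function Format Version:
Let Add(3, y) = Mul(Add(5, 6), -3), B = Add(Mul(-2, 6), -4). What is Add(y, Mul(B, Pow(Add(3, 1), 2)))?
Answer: -292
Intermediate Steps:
B = -16 (B = Add(-12, -4) = -16)
y = -36 (y = Add(-3, Mul(Add(5, 6), -3)) = Add(-3, Mul(11, -3)) = Add(-3, -33) = -36)
Add(y, Mul(B, Pow(Add(3, 1), 2))) = Add(-36, Mul(-16, Pow(Add(3, 1), 2))) = Add(-36, Mul(-16, Pow(4, 2))) = Add(-36, Mul(-16, 16)) = Add(-36, -256) = -292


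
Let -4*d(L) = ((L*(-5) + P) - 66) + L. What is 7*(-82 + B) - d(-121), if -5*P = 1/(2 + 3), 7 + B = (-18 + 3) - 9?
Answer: -68651/100 ≈ -686.51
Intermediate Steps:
B = -31 (B = -7 + ((-18 + 3) - 9) = -7 + (-15 - 9) = -7 - 24 = -31)
P = -1/25 (P = -1/(5*(2 + 3)) = -⅕/5 = -⅕*⅕ = -1/25 ≈ -0.040000)
d(L) = 1651/100 + L (d(L) = -(((L*(-5) - 1/25) - 66) + L)/4 = -(((-5*L - 1/25) - 66) + L)/4 = -(((-1/25 - 5*L) - 66) + L)/4 = -((-1651/25 - 5*L) + L)/4 = -(-1651/25 - 4*L)/4 = 1651/100 + L)
7*(-82 + B) - d(-121) = 7*(-82 - 31) - (1651/100 - 121) = 7*(-113) - 1*(-10449/100) = -791 + 10449/100 = -68651/100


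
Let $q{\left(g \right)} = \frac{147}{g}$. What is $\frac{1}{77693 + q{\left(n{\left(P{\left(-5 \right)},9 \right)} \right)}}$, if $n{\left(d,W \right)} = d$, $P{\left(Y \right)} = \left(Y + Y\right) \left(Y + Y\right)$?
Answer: $\frac{100}{7769447} \approx 1.2871 \cdot 10^{-5}$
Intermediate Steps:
$P{\left(Y \right)} = 4 Y^{2}$ ($P{\left(Y \right)} = 2 Y 2 Y = 4 Y^{2}$)
$\frac{1}{77693 + q{\left(n{\left(P{\left(-5 \right)},9 \right)} \right)}} = \frac{1}{77693 + \frac{147}{4 \left(-5\right)^{2}}} = \frac{1}{77693 + \frac{147}{4 \cdot 25}} = \frac{1}{77693 + \frac{147}{100}} = \frac{1}{\frac{7769447}{100}} = \frac{100}{7769447}$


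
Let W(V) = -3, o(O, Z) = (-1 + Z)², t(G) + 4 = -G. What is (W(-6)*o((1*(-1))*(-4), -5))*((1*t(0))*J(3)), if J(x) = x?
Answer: 1296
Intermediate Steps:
t(G) = -4 - G
(W(-6)*o((1*(-1))*(-4), -5))*((1*t(0))*J(3)) = (-3*(-1 - 5)²)*((1*(-4 - 1*0))*3) = (-3*(-6)²)*((1*(-4 + 0))*3) = (-3*36)*((1*(-4))*3) = -(-432)*3 = -108*(-12) = 1296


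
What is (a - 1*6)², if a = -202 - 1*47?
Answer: 65025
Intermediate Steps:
a = -249 (a = -202 - 47 = -249)
(a - 1*6)² = (-249 - 1*6)² = (-249 - 6)² = (-255)² = 65025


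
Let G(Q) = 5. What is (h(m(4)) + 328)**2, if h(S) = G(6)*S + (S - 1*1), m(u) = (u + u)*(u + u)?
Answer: 505521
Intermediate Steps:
m(u) = 4*u**2 (m(u) = (2*u)*(2*u) = 4*u**2)
h(S) = -1 + 6*S (h(S) = 5*S + (S - 1*1) = 5*S + (S - 1) = 5*S + (-1 + S) = -1 + 6*S)
(h(m(4)) + 328)**2 = ((-1 + 6*(4*4**2)) + 328)**2 = ((-1 + 6*(4*16)) + 328)**2 = ((-1 + 6*64) + 328)**2 = ((-1 + 384) + 328)**2 = (383 + 328)**2 = 711**2 = 505521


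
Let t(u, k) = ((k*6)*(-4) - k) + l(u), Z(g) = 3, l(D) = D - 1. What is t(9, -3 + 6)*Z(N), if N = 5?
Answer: -201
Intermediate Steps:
l(D) = -1 + D
t(u, k) = -1 + u - 25*k (t(u, k) = ((k*6)*(-4) - k) + (-1 + u) = ((6*k)*(-4) - k) + (-1 + u) = (-24*k - k) + (-1 + u) = -25*k + (-1 + u) = -1 + u - 25*k)
t(9, -3 + 6)*Z(N) = (-1 + 9 - 25*(-3 + 6))*3 = (-1 + 9 - 25*3)*3 = (-1 + 9 - 75)*3 = -67*3 = -201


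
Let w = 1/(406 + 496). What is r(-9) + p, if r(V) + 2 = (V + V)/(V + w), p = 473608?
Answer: 3844276138/8117 ≈ 4.7361e+5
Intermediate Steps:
w = 1/902 ≈ 0.0011086
r(V) = -2 + 2*V/(1/902 + V) (r(V) = -2 + (V + V)/(V + 1/902) = -2 + (2*V)/(1/902 + V) = -2 + 2*V/(1/902 + V))
r(-9) + p = -2/(1 + 902*(-9)) + 473608 = -2/(1 - 8118) + 473608 = -2/(-8117) + 473608 = -2*(-1/8117) + 473608 = 2/8117 + 473608 = 3844276138/8117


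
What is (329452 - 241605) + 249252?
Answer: 337099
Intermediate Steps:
(329452 - 241605) + 249252 = 87847 + 249252 = 337099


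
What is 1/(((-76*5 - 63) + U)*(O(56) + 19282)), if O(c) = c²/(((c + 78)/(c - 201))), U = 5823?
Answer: 67/5727192920 ≈ 1.1699e-8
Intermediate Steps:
O(c) = c²*(-201 + c)/(78 + c) (O(c) = c²/(((78 + c)/(-201 + c))) = c²*((-201 + c)/(78 + c)) = c²*(-201 + c)/(78 + c))
1/(((-76*5 - 63) + U)*(O(56) + 19282)) = 1/(((-76*5 - 63) + 5823)*(56²*(-201 + 56)/(78 + 56) + 19282)) = 1/(((-380 - 63) + 5823)*(3136*(-145)/134 + 19282)) = 1/((-443 + 5823)*(3136*(1/134)*(-145) + 19282)) = 1/(5380*(-227360/67 + 19282)) = 1/(5380*(1064534/67)) = 1/(5727192920/67) = 67/5727192920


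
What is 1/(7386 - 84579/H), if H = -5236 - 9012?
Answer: 14248/105320307 ≈ 0.00013528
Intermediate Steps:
H = -14248
1/(7386 - 84579/H) = 1/(7386 - 84579/(-14248)) = 1/(7386 - 84579*(-1/14248)) = 1/(7386 + 84579/14248) = 1/(105320307/14248) = 14248/105320307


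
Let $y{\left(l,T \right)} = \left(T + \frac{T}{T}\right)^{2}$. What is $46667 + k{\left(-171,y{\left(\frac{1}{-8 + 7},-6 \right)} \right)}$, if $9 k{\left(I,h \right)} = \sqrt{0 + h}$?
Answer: $\frac{420008}{9} \approx 46668.0$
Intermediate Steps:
$y{\left(l,T \right)} = \left(1 + T\right)^{2}$ ($y{\left(l,T \right)} = \left(T + 1\right)^{2} = \left(1 + T\right)^{2}$)
$k{\left(I,h \right)} = \frac{\sqrt{h}}{9}$ ($k{\left(I,h \right)} = \frac{\sqrt{0 + h}}{9} = \frac{\sqrt{h}}{9}$)
$46667 + k{\left(-171,y{\left(\frac{1}{-8 + 7},-6 \right)} \right)} = 46667 + \frac{\sqrt{\left(1 - 6\right)^{2}}}{9} = 46667 + \frac{\sqrt{\left(-5\right)^{2}}}{9} = 46667 + \frac{\sqrt{25}}{9} = 46667 + \frac{1}{9} \cdot 5 = 46667 + \frac{5}{9} = \frac{420008}{9}$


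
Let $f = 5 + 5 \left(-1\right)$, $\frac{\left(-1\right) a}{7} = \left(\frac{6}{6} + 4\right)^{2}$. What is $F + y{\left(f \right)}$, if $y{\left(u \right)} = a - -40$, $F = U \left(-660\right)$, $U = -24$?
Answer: $15705$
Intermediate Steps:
$a = -175$ ($a = - 7 \left(\frac{6}{6} + 4\right)^{2} = - 7 \left(6 \cdot \frac{1}{6} + 4\right)^{2} = - 7 \left(1 + 4\right)^{2} = - 7 \cdot 5^{2} = \left(-7\right) 25 = -175$)
$f = 0$ ($f = 5 - 5 = 0$)
$F = 15840$ ($F = \left(-24\right) \left(-660\right) = 15840$)
$y{\left(u \right)} = -135$ ($y{\left(u \right)} = -175 - -40 = -175 + 40 = -135$)
$F + y{\left(f \right)} = 15840 - 135 = 15705$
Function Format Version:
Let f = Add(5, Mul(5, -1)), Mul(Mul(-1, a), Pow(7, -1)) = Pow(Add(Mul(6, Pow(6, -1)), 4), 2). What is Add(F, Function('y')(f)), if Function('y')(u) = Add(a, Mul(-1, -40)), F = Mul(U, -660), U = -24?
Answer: 15705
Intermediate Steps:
a = -175 (a = Mul(-7, Pow(Add(Mul(6, Pow(6, -1)), 4), 2)) = Mul(-7, Pow(Add(Mul(6, Rational(1, 6)), 4), 2)) = Mul(-7, Pow(Add(1, 4), 2)) = Mul(-7, Pow(5, 2)) = Mul(-7, 25) = -175)
f = 0 (f = Add(5, -5) = 0)
F = 15840 (F = Mul(-24, -660) = 15840)
Function('y')(u) = -135 (Function('y')(u) = Add(-175, Mul(-1, -40)) = Add(-175, 40) = -135)
Add(F, Function('y')(f)) = Add(15840, -135) = 15705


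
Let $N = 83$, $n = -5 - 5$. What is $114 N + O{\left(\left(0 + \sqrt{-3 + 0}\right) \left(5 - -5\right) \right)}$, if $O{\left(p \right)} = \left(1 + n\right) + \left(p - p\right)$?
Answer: $9453$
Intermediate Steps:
$n = -10$
$O{\left(p \right)} = -9$ ($O{\left(p \right)} = \left(1 - 10\right) + \left(p - p\right) = -9 + 0 = -9$)
$114 N + O{\left(\left(0 + \sqrt{-3 + 0}\right) \left(5 - -5\right) \right)} = 114 \cdot 83 - 9 = 9462 - 9 = 9453$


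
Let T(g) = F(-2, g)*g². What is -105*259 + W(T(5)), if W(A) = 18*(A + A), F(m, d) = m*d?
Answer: -36195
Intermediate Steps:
F(m, d) = d*m
T(g) = -2*g³ (T(g) = (g*(-2))*g² = (-2*g)*g² = -2*g³)
W(A) = 36*A (W(A) = 18*(2*A) = 36*A)
-105*259 + W(T(5)) = -105*259 + 36*(-2*5³) = -27195 + 36*(-2*125) = -27195 + 36*(-250) = -27195 - 9000 = -36195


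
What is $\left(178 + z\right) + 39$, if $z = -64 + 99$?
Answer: $252$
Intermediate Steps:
$z = 35$
$\left(178 + z\right) + 39 = \left(178 + 35\right) + 39 = 213 + 39 = 252$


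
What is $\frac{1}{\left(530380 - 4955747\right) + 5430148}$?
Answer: $\frac{1}{1004781} \approx 9.9524 \cdot 10^{-7}$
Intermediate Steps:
$\frac{1}{\left(530380 - 4955747\right) + 5430148} = \frac{1}{-4425367 + 5430148} = \frac{1}{1004781}$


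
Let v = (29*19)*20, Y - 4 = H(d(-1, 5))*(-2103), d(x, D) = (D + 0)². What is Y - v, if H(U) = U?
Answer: -63591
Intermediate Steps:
d(x, D) = D²
Y = -52571 (Y = 4 + 5²*(-2103) = 4 + 25*(-2103) = 4 - 52575 = -52571)
v = 11020 (v = 551*20 = 11020)
Y - v = -52571 - 1*11020 = -52571 - 11020 = -63591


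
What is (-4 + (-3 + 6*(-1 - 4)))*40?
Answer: -1480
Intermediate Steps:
(-4 + (-3 + 6*(-1 - 4)))*40 = (-4 + (-3 + 6*(-5)))*40 = (-4 + (-3 - 30))*40 = (-4 - 33)*40 = -37*40 = -1480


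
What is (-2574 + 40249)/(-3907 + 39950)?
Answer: 37675/36043 ≈ 1.0453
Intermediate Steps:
(-2574 + 40249)/(-3907 + 39950) = 37675/36043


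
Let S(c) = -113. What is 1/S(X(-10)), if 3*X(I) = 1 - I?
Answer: -1/113 ≈ -0.0088496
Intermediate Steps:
X(I) = ⅓ - I/3 (X(I) = (1 - I)/3 = ⅓ - I/3)
1/S(X(-10)) = 1/(-113) = -1/113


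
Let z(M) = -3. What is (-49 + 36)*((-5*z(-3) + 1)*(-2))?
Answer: 416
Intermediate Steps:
(-49 + 36)*((-5*z(-3) + 1)*(-2)) = (-49 + 36)*((-5*(-3) + 1)*(-2)) = -13*(15 + 1)*(-2) = -208*(-2) = -13*(-32) = 416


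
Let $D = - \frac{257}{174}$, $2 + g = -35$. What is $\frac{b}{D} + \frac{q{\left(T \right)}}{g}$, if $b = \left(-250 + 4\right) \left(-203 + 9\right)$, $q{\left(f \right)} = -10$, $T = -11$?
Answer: $- \frac{307244542}{9509} \approx -32311.0$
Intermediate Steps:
$g = -37$ ($g = -2 - 35 = -37$)
$D = - \frac{257}{174}$ ($D = \left(-257\right) \frac{1}{174} = - \frac{257}{174} \approx -1.477$)
$b = 47724$ ($b = \left(-246\right) \left(-194\right) = 47724$)
$\frac{b}{D} + \frac{q{\left(T \right)}}{g} = \frac{47724}{- \frac{257}{174}} - \frac{10}{-37} = 47724 \left(- \frac{174}{257}\right) - - \frac{10}{37} = - \frac{8303976}{257} + \frac{10}{37} = - \frac{307244542}{9509}$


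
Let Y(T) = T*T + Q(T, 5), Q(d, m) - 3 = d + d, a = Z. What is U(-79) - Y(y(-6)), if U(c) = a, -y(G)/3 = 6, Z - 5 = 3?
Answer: -283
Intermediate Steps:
Z = 8 (Z = 5 + 3 = 8)
a = 8
y(G) = -18 (y(G) = -3*6 = -18)
U(c) = 8
Q(d, m) = 3 + 2*d (Q(d, m) = 3 + (d + d) = 3 + 2*d)
Y(T) = 3 + T² + 2*T (Y(T) = T*T + (3 + 2*T) = T² + (3 + 2*T) = 3 + T² + 2*T)
U(-79) - Y(y(-6)) = 8 - (3 + (-18)² + 2*(-18)) = 8 - (3 + 324 - 36) = 8 - 1*291 = 8 - 291 = -283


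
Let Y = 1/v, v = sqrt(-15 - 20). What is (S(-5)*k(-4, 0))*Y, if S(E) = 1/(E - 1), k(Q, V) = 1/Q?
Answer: -I*sqrt(35)/840 ≈ -0.007043*I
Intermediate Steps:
v = I*sqrt(35) (v = sqrt(-35) = I*sqrt(35) ≈ 5.9161*I)
Y = -I*sqrt(35)/35 (Y = 1/(I*sqrt(35)) = -I*sqrt(35)/35 ≈ -0.16903*I)
S(E) = 1/(-1 + E)
(S(-5)*k(-4, 0))*Y = (1/(-1 - 5*(-4)))*(-I*sqrt(35)/35) = (-1/4/(-6))*(-I*sqrt(35)/35) = (-1/6*(-1/4))*(-I*sqrt(35)/35) = (-I*sqrt(35)/35)/24 = -I*sqrt(35)/840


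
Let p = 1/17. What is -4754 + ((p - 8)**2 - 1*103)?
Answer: -1385448/289 ≈ -4793.9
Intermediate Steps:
p = 1/17 (p = 1*(1/17) = 1/17 ≈ 0.058824)
-4754 + ((p - 8)**2 - 1*103) = -4754 + ((1/17 - 8)**2 - 1*103) = -4754 + ((-135/17)**2 - 103) = -4754 + (18225/289 - 103) = -4754 - 11542/289 = -1385448/289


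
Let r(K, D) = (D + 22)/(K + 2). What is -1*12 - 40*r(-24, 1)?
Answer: 328/11 ≈ 29.818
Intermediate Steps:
r(K, D) = (22 + D)/(2 + K)
-1*12 - 40*r(-24, 1) = -1*12 - 40*(22 + 1)/(2 - 24) = -12 - 40*23/(-22) = -12 - (-20)*23/11 = -12 - 40*(-23/22) = -12 + 460/11 = 328/11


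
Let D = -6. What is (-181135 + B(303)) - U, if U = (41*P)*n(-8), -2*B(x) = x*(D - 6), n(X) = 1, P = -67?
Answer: -176570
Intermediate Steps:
B(x) = 6*x (B(x) = -x*(-6 - 6)/2 = -x*(-12)/2 = -(-6)*x = 6*x)
U = -2747 (U = (41*(-67))*1 = -2747*1 = -2747)
(-181135 + B(303)) - U = (-181135 + 6*303) - 1*(-2747) = (-181135 + 1818) + 2747 = -179317 + 2747 = -176570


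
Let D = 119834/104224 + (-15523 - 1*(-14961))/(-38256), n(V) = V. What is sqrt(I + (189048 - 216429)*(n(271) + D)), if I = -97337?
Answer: I*sqrt(813933141392211736951)/10383316 ≈ 2747.6*I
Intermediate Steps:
D = 145091981/124599792 (D = 119834*(1/104224) + (-15523 + 14961)*(-1/38256) = 59917/52112 - 562*(-1/38256) = 59917/52112 + 281/19128 = 145091981/124599792 ≈ 1.1645)
sqrt(I + (189048 - 216429)*(n(271) + D)) = sqrt(-97337 + (189048 - 216429)*(271 + 145091981/124599792)) = sqrt(-97337 - 27381*33911635613/124599792) = sqrt(-97337 - 309511498239851/41533264) = sqrt(-313554221557819/41533264) = I*sqrt(813933141392211736951)/10383316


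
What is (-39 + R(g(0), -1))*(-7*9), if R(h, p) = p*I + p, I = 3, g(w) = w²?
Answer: 2709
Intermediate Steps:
R(h, p) = 4*p (R(h, p) = p*3 + p = 3*p + p = 4*p)
(-39 + R(g(0), -1))*(-7*9) = (-39 + 4*(-1))*(-7*9) = (-39 - 4)*(-63) = -43*(-63) = 2709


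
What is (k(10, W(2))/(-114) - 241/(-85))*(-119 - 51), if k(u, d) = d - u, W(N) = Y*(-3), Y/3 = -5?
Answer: -24499/57 ≈ -429.81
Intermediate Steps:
Y = -15 (Y = 3*(-5) = -15)
W(N) = 45 (W(N) = -15*(-3) = 45)
(k(10, W(2))/(-114) - 241/(-85))*(-119 - 51) = ((45 - 1*10)/(-114) - 241/(-85))*(-119 - 51) = ((45 - 10)*(-1/114) - 241*(-1/85))*(-170) = (35*(-1/114) + 241/85)*(-170) = (-35/114 + 241/85)*(-170) = (24499/9690)*(-170) = -24499/57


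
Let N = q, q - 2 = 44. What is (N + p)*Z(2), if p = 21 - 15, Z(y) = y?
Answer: 104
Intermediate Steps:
q = 46 (q = 2 + 44 = 46)
N = 46
p = 6
(N + p)*Z(2) = (46 + 6)*2 = 52*2 = 104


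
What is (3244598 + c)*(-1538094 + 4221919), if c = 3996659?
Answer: 19434266568025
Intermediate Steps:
(3244598 + c)*(-1538094 + 4221919) = (3244598 + 3996659)*(-1538094 + 4221919) = 7241257*2683825 = 19434266568025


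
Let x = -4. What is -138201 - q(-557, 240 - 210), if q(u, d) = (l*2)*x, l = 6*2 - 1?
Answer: -138113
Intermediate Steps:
l = 11 (l = 12 - 1 = 11)
q(u, d) = -88 (q(u, d) = (11*2)*(-4) = 22*(-4) = -88)
-138201 - q(-557, 240 - 210) = -138201 - 1*(-88) = -138201 + 88 = -138113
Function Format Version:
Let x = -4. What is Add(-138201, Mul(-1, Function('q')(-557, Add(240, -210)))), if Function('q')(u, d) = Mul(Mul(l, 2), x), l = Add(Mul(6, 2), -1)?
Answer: -138113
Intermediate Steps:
l = 11 (l = Add(12, -1) = 11)
Function('q')(u, d) = -88 (Function('q')(u, d) = Mul(Mul(11, 2), -4) = Mul(22, -4) = -88)
Add(-138201, Mul(-1, Function('q')(-557, Add(240, -210)))) = Add(-138201, Mul(-1, -88)) = Add(-138201, 88) = -138113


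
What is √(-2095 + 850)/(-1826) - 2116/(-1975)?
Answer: 2116/1975 - I*√1245/1826 ≈ 1.0714 - 0.019323*I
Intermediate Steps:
√(-2095 + 850)/(-1826) - 2116/(-1975) = √(-1245)*(-1/1826) - 2116*(-1/1975) = (I*√1245)*(-1/1826) + 2116/1975 = -I*√1245/1826 + 2116/1975 = 2116/1975 - I*√1245/1826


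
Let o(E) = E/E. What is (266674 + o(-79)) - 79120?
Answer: 187555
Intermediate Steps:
o(E) = 1
(266674 + o(-79)) - 79120 = (266674 + 1) - 79120 = 266675 - 79120 = 187555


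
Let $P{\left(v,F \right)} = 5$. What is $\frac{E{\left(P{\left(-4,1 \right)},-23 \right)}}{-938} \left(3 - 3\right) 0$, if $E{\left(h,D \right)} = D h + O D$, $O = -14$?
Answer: $0$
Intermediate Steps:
$E{\left(h,D \right)} = - 14 D + D h$ ($E{\left(h,D \right)} = D h - 14 D = - 14 D + D h$)
$\frac{E{\left(P{\left(-4,1 \right)},-23 \right)}}{-938} \left(3 - 3\right) 0 = \frac{\left(-23\right) \left(-14 + 5\right)}{-938} \left(3 - 3\right) 0 = \left(-23\right) \left(-9\right) \left(- \frac{1}{938}\right) \left(3 - 3\right) 0 = 207 \left(- \frac{1}{938}\right) 0 \cdot 0 = \left(- \frac{207}{938}\right) 0 = 0$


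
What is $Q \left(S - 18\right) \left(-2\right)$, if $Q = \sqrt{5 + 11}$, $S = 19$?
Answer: $-8$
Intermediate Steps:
$Q = 4$ ($Q = \sqrt{16} = 4$)
$Q \left(S - 18\right) \left(-2\right) = 4 \left(19 - 18\right) \left(-2\right) = 4 \cdot 1 \left(-2\right) = 4 \left(-2\right) = -8$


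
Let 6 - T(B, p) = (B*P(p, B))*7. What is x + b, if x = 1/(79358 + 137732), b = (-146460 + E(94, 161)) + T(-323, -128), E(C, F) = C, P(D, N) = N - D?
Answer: -127487187949/217090 ≈ -5.8726e+5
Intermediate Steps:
T(B, p) = 6 - 7*B*(B - p) (T(B, p) = 6 - B*(B - p)*7 = 6 - 7*B*(B - p))
b = -587255 (b = (-146460 + 94) + (6 - 7*(-323)*(-323 - 1*(-128))) = -146366 + (6 - 7*(-323)*(-323 + 128)) = -146366 + (6 - 7*(-323)*(-195)) = -146366 + (6 - 440895) = -146366 - 440889 = -587255)
x = 1/217090 ≈ 4.6064e-6
x + b = 1/217090 - 587255 = -127487187949/217090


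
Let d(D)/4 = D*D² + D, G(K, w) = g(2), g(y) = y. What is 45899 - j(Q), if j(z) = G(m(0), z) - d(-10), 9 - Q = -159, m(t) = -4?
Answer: 41857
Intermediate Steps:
G(K, w) = 2
d(D) = 4*D + 4*D³ (d(D) = 4*(D*D² + D) = 4*(D³ + D) = 4*(D + D³) = 4*D + 4*D³)
Q = 168 (Q = 9 - 1*(-159) = 9 + 159 = 168)
j(z) = 4042 (j(z) = 2 - 4*(-10)*(1 + (-10)²) = 2 - 4*(-10)*(1 + 100) = 2 - 4*(-10)*101 = 2 - 1*(-4040) = 2 + 4040 = 4042)
45899 - j(Q) = 45899 - 1*4042 = 45899 - 4042 = 41857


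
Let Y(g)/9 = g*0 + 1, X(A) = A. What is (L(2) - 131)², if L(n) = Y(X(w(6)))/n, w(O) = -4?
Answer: 64009/4 ≈ 16002.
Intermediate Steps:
Y(g) = 9 (Y(g) = 9*(g*0 + 1) = 9*(0 + 1) = 9*1 = 9)
L(n) = 9/n
(L(2) - 131)² = (9/2 - 131)² = (-253/2)² = 64009/4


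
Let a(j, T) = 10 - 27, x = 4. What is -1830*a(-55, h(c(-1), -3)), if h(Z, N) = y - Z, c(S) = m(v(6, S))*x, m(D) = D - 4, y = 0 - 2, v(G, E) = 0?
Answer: 31110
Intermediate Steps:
y = -2
m(D) = -4 + D
c(S) = -16 (c(S) = (-4 + 0)*4 = -4*4 = -16)
h(Z, N) = -2 - Z
a(j, T) = -17
-1830*a(-55, h(c(-1), -3)) = -1830*(-17) = 31110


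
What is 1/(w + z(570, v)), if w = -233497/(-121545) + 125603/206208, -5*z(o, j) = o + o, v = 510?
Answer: -2784839040/627897149341 ≈ -0.0044352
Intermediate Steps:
z(o, j) = -2*o/5 (z(o, j) = -(o + o)/5 = -2*o/5)
w = 7046151779/2784839040 (w = -233497*(-1/121545) + 125603*(1/206208) = 233497/121545 + 125603/206208 = 7046151779/2784839040 ≈ 2.5302)
1/(w + z(570, v)) = 1/(7046151779/2784839040 - ⅖*570) = 1/(7046151779/2784839040 - 228) = 1/(-627897149341/2784839040) = -2784839040/627897149341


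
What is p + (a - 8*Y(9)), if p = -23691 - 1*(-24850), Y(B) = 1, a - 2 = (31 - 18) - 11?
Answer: 1155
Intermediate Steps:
a = 4 (a = 2 + ((31 - 18) - 11) = 2 + (13 - 11) = 2 + 2 = 4)
p = 1159 (p = -23691 + 24850 = 1159)
p + (a - 8*Y(9)) = 1159 + (4 - 8*1) = 1159 + (4 - 8) = 1159 - 4 = 1155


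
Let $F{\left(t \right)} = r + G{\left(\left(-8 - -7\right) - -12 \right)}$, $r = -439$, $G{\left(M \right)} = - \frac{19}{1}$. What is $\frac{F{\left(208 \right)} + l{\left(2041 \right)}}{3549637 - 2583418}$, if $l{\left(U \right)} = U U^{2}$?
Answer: $\frac{8502154463}{966219} \approx 8799.4$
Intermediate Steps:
$G{\left(M \right)} = -19$ ($G{\left(M \right)} = \left(-19\right) 1 = -19$)
$F{\left(t \right)} = -458$ ($F{\left(t \right)} = -439 - 19 = -458$)
$l{\left(U \right)} = U^{3}$
$\frac{F{\left(208 \right)} + l{\left(2041 \right)}}{3549637 - 2583418} = \frac{-458 + 2041^{3}}{3549637 - 2583418} = \frac{-458 + 8502154921}{966219} = 8502154463 \cdot \frac{1}{966219} = \frac{8502154463}{966219}$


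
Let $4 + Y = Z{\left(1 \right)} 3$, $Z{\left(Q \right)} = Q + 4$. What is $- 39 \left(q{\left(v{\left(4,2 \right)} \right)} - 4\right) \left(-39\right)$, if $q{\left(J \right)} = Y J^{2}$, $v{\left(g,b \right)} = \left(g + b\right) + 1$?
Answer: $813735$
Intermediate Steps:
$Z{\left(Q \right)} = 4 + Q$
$Y = 11$ ($Y = -4 + \left(4 + 1\right) 3 = -4 + 5 \cdot 3 = -4 + 15 = 11$)
$v{\left(g,b \right)} = 1 + b + g$ ($v{\left(g,b \right)} = \left(b + g\right) + 1 = 1 + b + g$)
$q{\left(J \right)} = 11 J^{2}$
$- 39 \left(q{\left(v{\left(4,2 \right)} \right)} - 4\right) \left(-39\right) = - 39 \left(11 \left(1 + 2 + 4\right)^{2} - 4\right) \left(-39\right) = - 39 \left(11 \cdot 7^{2} - 4\right) \left(-39\right) = - 39 \left(11 \cdot 49 - 4\right) \left(-39\right) = - 39 \left(539 - 4\right) \left(-39\right) = \left(-39\right) 535 \left(-39\right) = \left(-20865\right) \left(-39\right) = 813735$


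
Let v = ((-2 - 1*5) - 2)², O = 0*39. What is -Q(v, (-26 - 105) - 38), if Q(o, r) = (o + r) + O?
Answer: 88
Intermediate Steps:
O = 0
v = 81 (v = ((-2 - 5) - 2)² = (-7 - 2)² = (-9)² = 81)
Q(o, r) = o + r (Q(o, r) = (o + r) + 0 = o + r)
-Q(v, (-26 - 105) - 38) = -(81 + ((-26 - 105) - 38)) = -(81 + (-131 - 38)) = -(81 - 169) = -1*(-88) = 88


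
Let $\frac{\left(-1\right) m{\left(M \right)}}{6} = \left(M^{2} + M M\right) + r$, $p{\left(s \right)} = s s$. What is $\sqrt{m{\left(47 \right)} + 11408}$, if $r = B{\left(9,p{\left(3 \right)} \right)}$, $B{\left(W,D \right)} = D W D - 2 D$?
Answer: $i \sqrt{19366} \approx 139.16 i$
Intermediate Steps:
$p{\left(s \right)} = s^{2}$
$B{\left(W,D \right)} = - 2 D + W D^{2}$ ($B{\left(W,D \right)} = W D^{2} - 2 D = - 2 D + W D^{2}$)
$r = 711$ ($r = 3^{2} \left(-2 + 3^{2} \cdot 9\right) = 9 \left(-2 + 9 \cdot 9\right) = 9 \left(-2 + 81\right) = 9 \cdot 79 = 711$)
$m{\left(M \right)} = -4266 - 12 M^{2}$ ($m{\left(M \right)} = - 6 \left(\left(M^{2} + M M\right) + 711\right) = - 6 \left(\left(M^{2} + M^{2}\right) + 711\right) = - 6 \left(2 M^{2} + 711\right) = - 6 \left(711 + 2 M^{2}\right) = -4266 - 12 M^{2}$)
$\sqrt{m{\left(47 \right)} + 11408} = \sqrt{\left(-4266 - 12 \cdot 47^{2}\right) + 11408} = \sqrt{\left(-4266 - 26508\right) + 11408} = \sqrt{-30774 + 11408} = \sqrt{-19366} = i \sqrt{19366}$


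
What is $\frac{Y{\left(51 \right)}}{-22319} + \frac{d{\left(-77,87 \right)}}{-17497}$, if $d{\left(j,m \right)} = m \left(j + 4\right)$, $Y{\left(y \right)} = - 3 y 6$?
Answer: $\frac{157810215}{390515543} \approx 0.40411$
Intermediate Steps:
$Y{\left(y \right)} = - 18 y$
$d{\left(j,m \right)} = m \left(4 + j\right)$
$\frac{Y{\left(51 \right)}}{-22319} + \frac{d{\left(-77,87 \right)}}{-17497} = \frac{\left(-18\right) 51}{-22319} + \frac{87 \left(4 - 77\right)}{-17497} = \left(-918\right) \left(- \frac{1}{22319}\right) + 87 \left(-73\right) \left(- \frac{1}{17497}\right) = \frac{918}{22319} - - \frac{6351}{17497} = \frac{918}{22319} + \frac{6351}{17497} = \frac{157810215}{390515543}$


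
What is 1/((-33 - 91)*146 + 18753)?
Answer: 1/649 ≈ 0.0015408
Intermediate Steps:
1/((-33 - 91)*146 + 18753) = 1/(-124*146 + 18753) = 1/(-18104 + 18753) = 1/649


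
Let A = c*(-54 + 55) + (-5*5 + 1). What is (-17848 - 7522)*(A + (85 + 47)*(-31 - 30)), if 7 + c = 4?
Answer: 204964230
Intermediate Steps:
c = -3 (c = -7 + 4 = -3)
A = -27 (A = -3*(-54 + 55) + (-5*5 + 1) = -3*1 + (-25 + 1) = -3 - 24 = -27)
(-17848 - 7522)*(A + (85 + 47)*(-31 - 30)) = (-17848 - 7522)*(-27 + (85 + 47)*(-31 - 30)) = -25370*(-27 + 132*(-61)) = -25370*(-27 - 8052) = -25370*(-8079) = 204964230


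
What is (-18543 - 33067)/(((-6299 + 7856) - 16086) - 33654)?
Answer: 51610/48183 ≈ 1.0711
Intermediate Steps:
(-18543 - 33067)/(((-6299 + 7856) - 16086) - 33654) = -51610/((1557 - 16086) - 33654) = -51610/(-14529 - 33654) = -51610/(-48183) = -51610*(-1/48183) = 51610/48183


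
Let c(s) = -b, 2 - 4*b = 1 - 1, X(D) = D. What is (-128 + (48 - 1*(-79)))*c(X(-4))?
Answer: 1/2 ≈ 0.50000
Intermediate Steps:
b = 1/2 (b = 1/2 - (1 - 1)/4 = 1/2 - 1/4*0 = 1/2 + 0 = 1/2 ≈ 0.50000)
c(s) = -1/2 (c(s) = -1*1/2 = -1/2)
(-128 + (48 - 1*(-79)))*c(X(-4)) = (-128 + (48 - 1*(-79)))*(-1/2) = (-128 + (48 + 79))*(-1/2) = (-128 + 127)*(-1/2) = -1*(-1/2) = 1/2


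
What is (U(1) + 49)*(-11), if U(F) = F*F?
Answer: -550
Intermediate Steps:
U(F) = F²
(U(1) + 49)*(-11) = (1² + 49)*(-11) = (1 + 49)*(-11) = 50*(-11) = -550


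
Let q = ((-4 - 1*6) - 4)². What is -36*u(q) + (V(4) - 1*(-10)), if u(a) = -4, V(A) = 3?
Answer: 157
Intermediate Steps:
q = 196 (q = ((-4 - 6) - 4)² = (-10 - 4)² = (-14)² = 196)
-36*u(q) + (V(4) - 1*(-10)) = -36*(-4) + (3 - 1*(-10)) = 144 + (3 + 10) = 144 + 13 = 157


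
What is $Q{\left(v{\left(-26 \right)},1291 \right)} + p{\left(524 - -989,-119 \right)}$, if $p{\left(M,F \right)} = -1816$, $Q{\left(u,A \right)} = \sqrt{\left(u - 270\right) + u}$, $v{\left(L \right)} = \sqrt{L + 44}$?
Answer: $-1816 + i \sqrt{270 - 6 \sqrt{2}} \approx -1816.0 + 16.171 i$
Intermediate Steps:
$v{\left(L \right)} = \sqrt{44 + L}$
$Q{\left(u,A \right)} = \sqrt{-270 + 2 u}$ ($Q{\left(u,A \right)} = \sqrt{\left(-270 + u\right) + u} = \sqrt{-270 + 2 u}$)
$Q{\left(v{\left(-26 \right)},1291 \right)} + p{\left(524 - -989,-119 \right)} = \sqrt{-270 + 2 \sqrt{44 - 26}} - 1816 = \sqrt{-270 + 2 \sqrt{18}} - 1816 = \sqrt{-270 + 2 \cdot 3 \sqrt{2}} - 1816 = \sqrt{-270 + 6 \sqrt{2}} - 1816 = -1816 + \sqrt{-270 + 6 \sqrt{2}}$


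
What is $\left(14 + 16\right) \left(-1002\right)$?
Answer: $-30060$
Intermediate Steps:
$\left(14 + 16\right) \left(-1002\right) = 30 \left(-1002\right) = -30060$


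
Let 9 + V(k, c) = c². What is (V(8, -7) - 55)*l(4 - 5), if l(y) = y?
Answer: 15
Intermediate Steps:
V(k, c) = -9 + c²
(V(8, -7) - 55)*l(4 - 5) = ((-9 + (-7)²) - 55)*(4 - 5) = ((-9 + 49) - 55)*(-1) = (40 - 55)*(-1) = -15*(-1) = 15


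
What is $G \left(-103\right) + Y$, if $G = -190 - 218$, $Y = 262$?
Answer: $42286$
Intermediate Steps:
$G = -408$
$G \left(-103\right) + Y = \left(-408\right) \left(-103\right) + 262 = 42024 + 262 = 42286$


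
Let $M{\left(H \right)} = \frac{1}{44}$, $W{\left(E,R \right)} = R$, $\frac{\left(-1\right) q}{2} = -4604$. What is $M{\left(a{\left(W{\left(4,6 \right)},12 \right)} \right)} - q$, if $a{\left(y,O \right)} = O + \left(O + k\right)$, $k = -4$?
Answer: $- \frac{405151}{44} \approx -9208.0$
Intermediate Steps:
$q = 9208$ ($q = \left(-2\right) \left(-4604\right) = 9208$)
$a{\left(y,O \right)} = -4 + 2 O$ ($a{\left(y,O \right)} = O + \left(O - 4\right) = O + \left(-4 + O\right) = -4 + 2 O$)
$M{\left(H \right)} = \frac{1}{44}$
$M{\left(a{\left(W{\left(4,6 \right)},12 \right)} \right)} - q = \frac{1}{44} - 9208 = - \frac{405151}{44}$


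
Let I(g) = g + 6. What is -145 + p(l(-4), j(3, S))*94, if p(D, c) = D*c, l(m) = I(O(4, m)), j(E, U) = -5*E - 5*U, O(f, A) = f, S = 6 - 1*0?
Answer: -42445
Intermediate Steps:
S = 6 (S = 6 + 0 = 6)
I(g) = 6 + g
l(m) = 10 (l(m) = 6 + 4 = 10)
-145 + p(l(-4), j(3, S))*94 = -145 + (10*(-5*3 - 5*6))*94 = -145 + (10*(-15 - 30))*94 = -145 + (10*(-45))*94 = -145 - 450*94 = -145 - 42300 = -42445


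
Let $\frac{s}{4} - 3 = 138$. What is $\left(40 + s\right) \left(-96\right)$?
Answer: $-57984$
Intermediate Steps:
$s = 564$ ($s = 12 + 4 \cdot 138 = 12 + 552 = 564$)
$\left(40 + s\right) \left(-96\right) = \left(40 + 564\right) \left(-96\right) = 604 \left(-96\right) = -57984$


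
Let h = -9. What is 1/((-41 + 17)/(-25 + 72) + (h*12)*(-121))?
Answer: 47/614172 ≈ 7.6526e-5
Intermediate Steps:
1/((-41 + 17)/(-25 + 72) + (h*12)*(-121)) = 1/((-41 + 17)/(-25 + 72) - 9*12*(-121)) = 1/(-24/47 - 108*(-121)) = 1/(-24*1/47 + 13068) = 1/(-24/47 + 13068) = 1/(614172/47) = 47/614172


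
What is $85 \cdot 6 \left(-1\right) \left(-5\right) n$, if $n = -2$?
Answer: $-5100$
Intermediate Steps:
$85 \cdot 6 \left(-1\right) \left(-5\right) n = 85 \cdot 6 \left(-1\right) \left(-5\right) \left(-2\right) = 85 \left(\left(-6\right) \left(-5\right)\right) \left(-2\right) = 85 \cdot 30 \left(-2\right) = 2550 \left(-2\right) = -5100$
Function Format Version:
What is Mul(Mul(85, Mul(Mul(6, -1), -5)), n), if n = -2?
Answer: -5100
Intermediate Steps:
Mul(Mul(85, Mul(Mul(6, -1), -5)), n) = Mul(Mul(85, Mul(Mul(6, -1), -5)), -2) = Mul(Mul(85, Mul(-6, -5)), -2) = Mul(Mul(85, 30), -2) = Mul(2550, -2) = -5100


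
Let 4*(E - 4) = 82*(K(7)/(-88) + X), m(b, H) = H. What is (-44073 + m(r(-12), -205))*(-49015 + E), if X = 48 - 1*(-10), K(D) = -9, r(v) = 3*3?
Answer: 186328532117/88 ≈ 2.1174e+9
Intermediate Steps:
r(v) = 9
X = 58 (X = 48 + 10 = 58)
E = 210337/176 (E = 4 + (82*(-9/(-88) + 58))/4 = 4 + (82*(-9*(-1/88) + 58))/4 = 4 + (82*(9/88 + 58))/4 = 4 + (82*(5113/88))/4 = 4 + (¼)*(209633/44) = 4 + 209633/176 = 210337/176 ≈ 1195.1)
(-44073 + m(r(-12), -205))*(-49015 + E) = (-44073 - 205)*(-49015 + 210337/176) = -44278*(-8416303/176) = 186328532117/88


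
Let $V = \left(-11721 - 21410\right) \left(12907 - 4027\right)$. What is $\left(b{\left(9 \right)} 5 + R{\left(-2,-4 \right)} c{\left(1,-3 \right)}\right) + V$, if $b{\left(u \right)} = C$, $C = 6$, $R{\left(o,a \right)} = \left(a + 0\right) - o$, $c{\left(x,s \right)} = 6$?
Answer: $-294203262$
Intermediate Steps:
$R{\left(o,a \right)} = a - o$
$V = -294203280$ ($V = \left(-33131\right) 8880 = -294203280$)
$b{\left(u \right)} = 6$
$\left(b{\left(9 \right)} 5 + R{\left(-2,-4 \right)} c{\left(1,-3 \right)}\right) + V = \left(6 \cdot 5 + \left(-4 - -2\right) 6\right) - 294203280 = \left(30 + \left(-4 + 2\right) 6\right) - 294203280 = \left(30 - 12\right) - 294203280 = 18 - 294203280 = -294203262$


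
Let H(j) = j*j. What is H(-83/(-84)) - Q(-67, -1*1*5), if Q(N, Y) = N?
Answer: 479641/7056 ≈ 67.976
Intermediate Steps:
H(j) = j²
H(-83/(-84)) - Q(-67, -1*1*5) = (-83/(-84))² - 1*(-67) = (-83*(-1/84))² + 67 = (83/84)² + 67 = 6889/7056 + 67 = 479641/7056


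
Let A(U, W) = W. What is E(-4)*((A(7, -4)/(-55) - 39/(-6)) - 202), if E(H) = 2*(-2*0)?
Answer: 0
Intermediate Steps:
E(H) = 0 (E(H) = 2*0 = 0)
E(-4)*((A(7, -4)/(-55) - 39/(-6)) - 202) = 0*((-4/(-55) - 39/(-6)) - 202) = 0*((-4*(-1/55) - 39*(-⅙)) - 202) = 0*((4/55 + 13/2) - 202) = 0*(723/110 - 202) = 0*(-21497/110) = 0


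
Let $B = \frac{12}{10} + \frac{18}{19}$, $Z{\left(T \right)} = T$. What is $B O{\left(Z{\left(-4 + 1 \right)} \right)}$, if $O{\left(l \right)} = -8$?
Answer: $- \frac{1632}{95} \approx -17.179$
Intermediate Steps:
$B = \frac{204}{95}$ ($B = 12 \cdot \frac{1}{10} + 18 \cdot \frac{1}{19} = \frac{6}{5} + \frac{18}{19} = \frac{204}{95} \approx 2.1474$)
$B O{\left(Z{\left(-4 + 1 \right)} \right)} = \frac{204}{95} \left(-8\right) = - \frac{1632}{95}$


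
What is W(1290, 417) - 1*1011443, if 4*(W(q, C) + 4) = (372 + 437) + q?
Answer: -4043689/4 ≈ -1.0109e+6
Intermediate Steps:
W(q, C) = 793/4 + q/4 (W(q, C) = -4 + ((372 + 437) + q)/4 = -4 + (809 + q)/4 = -4 + (809/4 + q/4) = 793/4 + q/4)
W(1290, 417) - 1*1011443 = (793/4 + (¼)*1290) - 1*1011443 = (793/4 + 645/2) - 1011443 = 2083/4 - 1011443 = -4043689/4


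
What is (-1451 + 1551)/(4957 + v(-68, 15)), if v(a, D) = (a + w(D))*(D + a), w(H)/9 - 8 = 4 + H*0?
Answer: 100/2837 ≈ 0.035249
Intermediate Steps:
w(H) = 108 (w(H) = 72 + 9*(4 + H*0) = 72 + 9*(4 + 0) = 72 + 9*4 = 72 + 36 = 108)
v(a, D) = (108 + a)*(D + a) (v(a, D) = (a + 108)*(D + a) = (108 + a)*(D + a))
(-1451 + 1551)/(4957 + v(-68, 15)) = (-1451 + 1551)/(4957 + ((-68)² + 108*15 + 108*(-68) + 15*(-68))) = 100/(4957 + (4624 + 1620 - 7344 - 1020)) = 100/(4957 - 2120) = 100/2837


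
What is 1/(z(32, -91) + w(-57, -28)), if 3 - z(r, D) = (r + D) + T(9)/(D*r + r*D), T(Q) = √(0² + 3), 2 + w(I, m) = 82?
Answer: 4816494592/683942232061 - 5824*√3/683942232061 ≈ 0.0070422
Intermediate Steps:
w(I, m) = 80 (w(I, m) = -2 + 82 = 80)
T(Q) = √3 (T(Q) = √(0 + 3) = √3)
z(r, D) = 3 - D - r - √3/(2*D*r) (z(r, D) = 3 - ((r + D) + √3/(D*r + r*D)) = 3 - ((D + r) + √3/(D*r + D*r)) = 3 - ((D + r) + √3/((2*D*r))) = 3 - ((D + r) + √3*(1/(2*D*r))) = 3 - ((D + r) + √3/(2*D*r)) = 3 - (D + r + √3/(2*D*r)) = 3 + (-D - r - √3/(2*D*r)) = 3 - D - r - √3/(2*D*r))
1/(z(32, -91) + w(-57, -28)) = 1/((3 - 1*(-91) - 1*32 - ½*√3/(-91*32)) + 80) = 1/((3 + 91 - 32 - ½*√3*(-1/91)*1/32) + 80) = 1/((3 + 91 - 32 + √3/5824) + 80) = 1/((62 + √3/5824) + 80) = 1/(142 + √3/5824)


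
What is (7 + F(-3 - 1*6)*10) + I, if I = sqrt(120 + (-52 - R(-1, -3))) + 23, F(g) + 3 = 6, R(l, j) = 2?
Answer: 60 + sqrt(66) ≈ 68.124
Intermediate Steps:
F(g) = 3 (F(g) = -3 + 6 = 3)
I = 23 + sqrt(66) (I = sqrt(120 + (-52 - 1*2)) + 23 = sqrt(120 + (-52 - 2)) + 23 = sqrt(120 - 54) + 23 = sqrt(66) + 23 = 23 + sqrt(66) ≈ 31.124)
(7 + F(-3 - 1*6)*10) + I = (7 + 3*10) + (23 + sqrt(66)) = (7 + 30) + (23 + sqrt(66)) = 37 + (23 + sqrt(66)) = 60 + sqrt(66)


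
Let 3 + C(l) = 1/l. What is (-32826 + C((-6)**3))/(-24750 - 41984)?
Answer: 7091065/14414544 ≈ 0.49194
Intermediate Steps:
C(l) = -3 + 1/l
(-32826 + C((-6)**3))/(-24750 - 41984) = (-32826 + (-3 + 1/((-6)**3)))/(-24750 - 41984) = (-32826 + (-3 + 1/(-216)))/(-66734) = (-32826 + (-3 - 1/216))*(-1/66734) = (-32826 - 649/216)*(-1/66734) = -7091065/216*(-1/66734) = 7091065/14414544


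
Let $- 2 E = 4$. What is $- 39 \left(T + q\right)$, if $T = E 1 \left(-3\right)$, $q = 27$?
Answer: $-1287$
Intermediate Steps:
$E = -2$ ($E = \left(- \frac{1}{2}\right) 4 = -2$)
$T = 6$ ($T = \left(-2\right) 1 \left(-3\right) = \left(-2\right) \left(-3\right) = 6$)
$- 39 \left(T + q\right) = - 39 \left(6 + 27\right) = \left(-39\right) 33 = -1287$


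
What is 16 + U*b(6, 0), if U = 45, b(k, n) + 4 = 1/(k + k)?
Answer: -641/4 ≈ -160.25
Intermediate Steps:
b(k, n) = -4 + 1/(2*k) (b(k, n) = -4 + 1/(k + k) = -4 + 1/(2*k))
16 + U*b(6, 0) = 16 + 45*(-4 + (½)/6) = 16 + 45*(-4 + (½)*(⅙)) = 16 + 45*(-4 + 1/12) = 16 + 45*(-47/12) = 16 - 705/4 = -641/4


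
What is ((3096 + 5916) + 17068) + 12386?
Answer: 38466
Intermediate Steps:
((3096 + 5916) + 17068) + 12386 = (9012 + 17068) + 12386 = 26080 + 12386 = 38466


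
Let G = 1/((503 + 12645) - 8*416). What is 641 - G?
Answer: 6294619/9820 ≈ 641.00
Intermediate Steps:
G = 1/9820 (G = 1/(13148 - 3328) = 1/9820 ≈ 0.00010183)
641 - G = 641 - 1*1/9820 = 641 - 1/9820 = 6294619/9820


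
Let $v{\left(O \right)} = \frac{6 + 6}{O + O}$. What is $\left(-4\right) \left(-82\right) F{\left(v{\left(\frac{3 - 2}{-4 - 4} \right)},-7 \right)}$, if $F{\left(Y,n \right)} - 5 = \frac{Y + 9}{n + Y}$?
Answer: $\frac{102992}{55} \approx 1872.6$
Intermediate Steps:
$v{\left(O \right)} = \frac{6}{O}$ ($v{\left(O \right)} = \frac{12}{2 O} = 12 \frac{1}{2 O} = \frac{6}{O}$)
$F{\left(Y,n \right)} = 5 + \frac{9 + Y}{Y + n}$ ($F{\left(Y,n \right)} = 5 + \frac{Y + 9}{n + Y} = 5 + \frac{9 + Y}{Y + n}$)
$\left(-4\right) \left(-82\right) F{\left(v{\left(\frac{3 - 2}{-4 - 4} \right)},-7 \right)} = \left(-4\right) \left(-82\right) \frac{9 + 5 \left(-7\right) + 6 \frac{6}{\left(3 - 2\right) \frac{1}{-4 - 4}}}{\frac{6}{\left(3 - 2\right) \frac{1}{-4 - 4}} - 7} = 328 \frac{9 - 35 + 6 \frac{6}{1 \frac{1}{-8}}}{\frac{6}{1 \frac{1}{-8}} - 7} = 328 \frac{9 - 35 + 6 \frac{6}{1 \left(- \frac{1}{8}\right)}}{\frac{6}{1 \left(- \frac{1}{8}\right)} - 7} = 328 \frac{9 - 35 + 6 \frac{6}{- \frac{1}{8}}}{\frac{6}{- \frac{1}{8}} - 7} = 328 \frac{9 - 35 + 6 \cdot 6 \left(-8\right)}{6 \left(-8\right) - 7} = 328 \frac{9 - 35 + 6 \left(-48\right)}{-48 - 7} = 328 \frac{9 - 35 - 288}{-55} = 328 \left(\left(- \frac{1}{55}\right) \left(-314\right)\right) = 328 \cdot \frac{314}{55} = \frac{102992}{55}$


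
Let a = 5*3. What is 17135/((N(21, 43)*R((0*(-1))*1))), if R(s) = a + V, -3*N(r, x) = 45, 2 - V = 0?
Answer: -3427/51 ≈ -67.196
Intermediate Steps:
V = 2 (V = 2 - 1*0 = 2 + 0 = 2)
N(r, x) = -15 (N(r, x) = -⅓*45 = -15)
a = 15
R(s) = 17 (R(s) = 15 + 2 = 17)
17135/((N(21, 43)*R((0*(-1))*1))) = 17135/((-15*17)) = 17135/(-255) = 17135*(-1/255) = -3427/51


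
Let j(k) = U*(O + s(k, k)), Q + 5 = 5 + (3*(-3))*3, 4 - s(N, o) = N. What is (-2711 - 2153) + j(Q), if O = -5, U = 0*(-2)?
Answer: -4864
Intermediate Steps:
s(N, o) = 4 - N
U = 0
Q = -27 (Q = -5 + (5 + (3*(-3))*3) = -5 + (5 - 9*3) = -5 + (5 - 27) = -5 - 22 = -27)
j(k) = 0 (j(k) = 0*(-5 + (4 - k)) = 0*(-1 - k) = 0)
(-2711 - 2153) + j(Q) = (-2711 - 2153) + 0 = -4864 + 0 = -4864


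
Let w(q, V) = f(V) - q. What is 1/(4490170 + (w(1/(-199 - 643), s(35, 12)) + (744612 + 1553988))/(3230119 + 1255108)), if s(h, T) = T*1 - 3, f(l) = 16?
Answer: 3776561134/16957403442487453 ≈ 2.2271e-7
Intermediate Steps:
s(h, T) = -3 + T (s(h, T) = T - 3 = -3 + T)
w(q, V) = 16 - q
1/(4490170 + (w(1/(-199 - 643), s(35, 12)) + (744612 + 1553988))/(3230119 + 1255108)) = 1/(4490170 + ((16 - 1/(-199 - 643)) + (744612 + 1553988))/(3230119 + 1255108)) = 1/(4490170 + ((16 - 1/(-842)) + 2298600)/4485227) = 1/(4490170 + ((16 - 1*(-1/842)) + 2298600)*(1/4485227)) = 1/(4490170 + ((16 + 1/842) + 2298600)*(1/4485227)) = 1/(4490170 + (13473/842 + 2298600)*(1/4485227)) = 1/(4490170 + (1935434673/842)*(1/4485227)) = 1/(4490170 + 1935434673/3776561134) = 1/(16957403442487453/3776561134) = 3776561134/16957403442487453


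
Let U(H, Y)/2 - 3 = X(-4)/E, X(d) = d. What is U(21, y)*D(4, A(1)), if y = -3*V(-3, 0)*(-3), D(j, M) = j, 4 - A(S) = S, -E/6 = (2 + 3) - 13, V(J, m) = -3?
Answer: 70/3 ≈ 23.333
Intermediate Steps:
E = 48 (E = -6*((2 + 3) - 13) = -6*(5 - 13) = -6*(-8) = 48)
A(S) = 4 - S
y = -27 (y = -3*(-3)*(-3) = 9*(-3) = -27)
U(H, Y) = 35/6 (U(H, Y) = 6 + 2*(-4/48) = 6 + 2*(-4*1/48) = 6 + 2*(-1/12) = 6 - ⅙ = 35/6)
U(21, y)*D(4, A(1)) = (35/6)*4 = 70/3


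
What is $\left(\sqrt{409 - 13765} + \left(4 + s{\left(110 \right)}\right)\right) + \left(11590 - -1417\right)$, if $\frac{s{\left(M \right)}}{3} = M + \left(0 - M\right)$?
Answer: $13011 + 6 i \sqrt{371} \approx 13011.0 + 115.57 i$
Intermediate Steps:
$s{\left(M \right)} = 0$ ($s{\left(M \right)} = 3 \left(M + \left(0 - M\right)\right) = 3 \left(M - M\right) = 3 \cdot 0 = 0$)
$\left(\sqrt{409 - 13765} + \left(4 + s{\left(110 \right)}\right)\right) + \left(11590 - -1417\right) = \left(\sqrt{409 - 13765} + \left(4 + 0\right)\right) + \left(11590 - -1417\right) = \left(\sqrt{-13356} + 4\right) + \left(11590 + 1417\right) = \left(6 i \sqrt{371} + 4\right) + 13007 = \left(4 + 6 i \sqrt{371}\right) + 13007 = 13011 + 6 i \sqrt{371}$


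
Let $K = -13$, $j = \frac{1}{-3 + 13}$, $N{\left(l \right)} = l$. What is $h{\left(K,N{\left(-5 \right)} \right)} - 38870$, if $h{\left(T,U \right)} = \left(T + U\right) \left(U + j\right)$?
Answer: $- \frac{193909}{5} \approx -38782.0$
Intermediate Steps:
$j = \frac{1}{10} \approx 0.1$
$h{\left(T,U \right)} = \left(\frac{1}{10} + U\right) \left(T + U\right)$ ($h{\left(T,U \right)} = \left(T + U\right) \left(U + \frac{1}{10}\right) = \left(T + U\right) \left(\frac{1}{10} + U\right) = \left(\frac{1}{10} + U\right) \left(T + U\right)$)
$h{\left(K,N{\left(-5 \right)} \right)} - 38870 = \left(\left(-5\right)^{2} + \frac{1}{10} \left(-13\right) + \frac{1}{10} \left(-5\right) - -65\right) - 38870 = \left(25 - \frac{13}{10} - \frac{1}{2} + 65\right) - 38870 = \frac{441}{5} - 38870 = - \frac{193909}{5}$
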